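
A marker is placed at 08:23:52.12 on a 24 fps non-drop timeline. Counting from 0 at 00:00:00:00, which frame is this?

Total seconds to the label: (8 × 3600 + 23 × 60 + 52) = 30232.
Frame index = 30232 × 24 + 12 = 725580.

725580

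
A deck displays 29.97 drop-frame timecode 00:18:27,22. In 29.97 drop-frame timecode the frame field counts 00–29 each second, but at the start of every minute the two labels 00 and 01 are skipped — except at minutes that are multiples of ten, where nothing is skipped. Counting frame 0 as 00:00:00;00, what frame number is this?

33198

Complete 10-minute blocks: 1, each 17982 frames → 17982.
Remaining 8 whole minutes in the current block: 1800 + 7 × 1798 = 14386 frames.
Within the current minute: 27 × 30 + 22 − 2 = 830 (labels ;00/;01 skipped at this minute). Total = 17982 + 14386 + 830 = 33198.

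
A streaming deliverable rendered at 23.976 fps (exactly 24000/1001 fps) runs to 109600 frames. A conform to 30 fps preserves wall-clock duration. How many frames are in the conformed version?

Target frames = source frames × (target rate / source rate) = 109600 × (30)/(24000/1001) = 109600 × 1001/800 = 137137.

137137 frames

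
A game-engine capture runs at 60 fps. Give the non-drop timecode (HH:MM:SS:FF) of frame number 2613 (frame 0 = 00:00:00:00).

2613 ÷ 60 = 43 full seconds, remainder 33 frames.
43 s = 0 h 0 min 43 s.
Timecode: 00:00:43:33.

00:00:43:33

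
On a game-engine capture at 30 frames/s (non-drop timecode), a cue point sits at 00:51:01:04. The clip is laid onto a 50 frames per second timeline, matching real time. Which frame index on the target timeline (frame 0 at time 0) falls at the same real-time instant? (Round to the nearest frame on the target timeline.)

Source frame index: (0×3600 + 51×60 + 1) × 30 + 4 = 91834.
Real time: 91834 / (30) = 45917/15 s.
Target frame: (45917/15) × (50) = 459170/3 ≈ 153056.667 → 153057.

frame 153057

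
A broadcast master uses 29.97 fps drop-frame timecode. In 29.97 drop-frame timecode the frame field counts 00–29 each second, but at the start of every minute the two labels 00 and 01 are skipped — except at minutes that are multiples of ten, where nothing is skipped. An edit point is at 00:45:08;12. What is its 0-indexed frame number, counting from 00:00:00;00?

81170

As if non-drop at 30 labels/s: (0 × 3600 + 45 × 60 + 8) × 30 + 12 = 81252.
Minute boundaries passed: 45; those not divisible by 10: 45 − 4 = 41; dropped labels = 2 × 41 = 82.
Actual frame index = 81252 − 82 = 81170.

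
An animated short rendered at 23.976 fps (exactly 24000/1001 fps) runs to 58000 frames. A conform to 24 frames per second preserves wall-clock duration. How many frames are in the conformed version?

58058 frames

Target frames = source frames × (target rate / source rate) = 58000 × (24)/(24000/1001) = 58000 × 1001/1000 = 58058.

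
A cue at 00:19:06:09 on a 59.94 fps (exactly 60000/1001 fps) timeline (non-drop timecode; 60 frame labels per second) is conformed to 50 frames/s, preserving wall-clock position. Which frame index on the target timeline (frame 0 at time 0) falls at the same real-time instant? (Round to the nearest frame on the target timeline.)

frame 57365

Source frame index: (0×3600 + 19×60 + 6) × 60 + 9 = 68769.
Real time: 68769 / (60000/1001) = 22945923/20000 s.
Target frame: (22945923/20000) × (50) = 22945923/400 ≈ 57364.808 → 57365.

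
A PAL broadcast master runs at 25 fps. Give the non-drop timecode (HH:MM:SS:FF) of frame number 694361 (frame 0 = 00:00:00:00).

07:42:54:11

694361 ÷ 25 = 27774 full seconds, remainder 11 frames.
27774 s = 7 h 42 min 54 s.
Timecode: 07:42:54:11.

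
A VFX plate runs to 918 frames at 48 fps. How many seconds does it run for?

19.125 seconds

Running time = 918 / (48) = 19.125 s.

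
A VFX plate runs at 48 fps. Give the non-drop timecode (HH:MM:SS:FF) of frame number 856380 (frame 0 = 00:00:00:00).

856380 ÷ 48 = 17841 full seconds, remainder 12 frames.
17841 s = 4 h 57 min 21 s.
Timecode: 04:57:21:12.

04:57:21:12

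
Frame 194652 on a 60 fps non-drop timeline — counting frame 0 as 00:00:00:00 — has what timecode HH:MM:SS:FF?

00:54:04:12

194652 ÷ 60 = 3244 full seconds, remainder 12 frames.
3244 s = 0 h 54 min 4 s.
Timecode: 00:54:04:12.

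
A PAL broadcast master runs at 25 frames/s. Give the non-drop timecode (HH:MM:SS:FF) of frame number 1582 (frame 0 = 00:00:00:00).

00:01:03:07

1582 ÷ 25 = 63 full seconds, remainder 7 frames.
63 s = 0 h 1 min 3 s.
Timecode: 00:01:03:07.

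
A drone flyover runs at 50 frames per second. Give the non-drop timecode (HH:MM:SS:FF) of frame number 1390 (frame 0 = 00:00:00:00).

00:00:27:40

1390 ÷ 50 = 27 full seconds, remainder 40 frames.
27 s = 0 h 0 min 27 s.
Timecode: 00:00:27:40.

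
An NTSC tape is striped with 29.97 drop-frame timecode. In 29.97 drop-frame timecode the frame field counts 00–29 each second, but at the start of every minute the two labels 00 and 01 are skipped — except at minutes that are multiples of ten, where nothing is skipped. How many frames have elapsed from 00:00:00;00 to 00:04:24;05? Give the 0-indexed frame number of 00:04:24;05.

Complete 10-minute blocks: 0, each 17982 frames → 0.
Remaining 4 whole minutes in the current block: 1800 + 3 × 1798 = 7194 frames.
Within the current minute: 24 × 30 + 5 − 2 = 723 (labels ;00/;01 skipped at this minute). Total = 0 + 7194 + 723 = 7917.

7917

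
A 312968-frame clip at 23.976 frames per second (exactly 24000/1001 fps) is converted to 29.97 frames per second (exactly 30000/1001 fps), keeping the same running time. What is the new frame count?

Frames at target rate = 312968 × (30000/1001) / (24000/1001) = 391210.

391210 frames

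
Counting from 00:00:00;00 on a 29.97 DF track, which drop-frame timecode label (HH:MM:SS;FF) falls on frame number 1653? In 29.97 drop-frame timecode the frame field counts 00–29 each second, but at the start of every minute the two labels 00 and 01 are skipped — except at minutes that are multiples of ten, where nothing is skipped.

00:00:55;03

Ten DF minutes hold 17982 frames, so frame 1653 lies in block 0 (frames 0–17981) with 1653 frames into that block.
The block's first minute is 1800 frames and the rest 1798 each; 1653 frames reaches minute 0, so 0 × 18 + 0 × 2 = 0 labels have been skipped so far.
Adding those back, label number 1653 + 0 = 1653 at 30 labels/s is 55 s + 3 f = 0 h 0 min 55 s frame 3, i.e. 00:00:55;03.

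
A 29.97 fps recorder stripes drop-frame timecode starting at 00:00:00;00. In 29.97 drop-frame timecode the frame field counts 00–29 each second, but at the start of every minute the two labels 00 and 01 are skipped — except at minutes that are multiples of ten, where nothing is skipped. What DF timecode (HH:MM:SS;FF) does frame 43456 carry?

Ten DF minutes hold 17982 frames, so frame 43456 lies in block 2 (frames 35964–53945) with 7492 frames into that block.
The block's first minute is 1800 frames and the rest 1798 each; 7492 frames reaches minute 4, so 2 × 18 + 4 × 2 = 44 labels have been skipped so far.
Adding those back, label number 43456 + 44 = 43500 at 30 labels/s is 1450 s + 0 f = 0 h 24 min 10 s frame 0, i.e. 00:24:10;00.

00:24:10;00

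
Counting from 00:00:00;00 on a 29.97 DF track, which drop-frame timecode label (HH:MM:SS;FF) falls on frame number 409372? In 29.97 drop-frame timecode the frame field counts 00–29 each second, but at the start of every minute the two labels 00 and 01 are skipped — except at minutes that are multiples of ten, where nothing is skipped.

Ten DF minutes hold 17982 frames, so frame 409372 lies in block 22 (frames 395604–413585) with 13768 frames into that block.
The block's first minute is 1800 frames and the rest 1798 each; 13768 frames reaches minute 7, so 22 × 18 + 7 × 2 = 410 labels have been skipped so far.
Adding those back, label number 409372 + 410 = 409782 at 30 labels/s is 13659 s + 12 f = 3 h 47 min 39 s frame 12, i.e. 03:47:39;12.

03:47:39;12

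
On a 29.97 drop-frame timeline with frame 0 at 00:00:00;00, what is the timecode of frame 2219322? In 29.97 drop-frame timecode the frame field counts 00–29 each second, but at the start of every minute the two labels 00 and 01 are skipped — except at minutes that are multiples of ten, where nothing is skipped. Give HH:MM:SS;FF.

20:34:11;14

Ten DF minutes hold 17982 frames, so frame 2219322 lies in block 123 (frames 2211786–2229767) with 7536 frames into that block.
The block's first minute is 1800 frames and the rest 1798 each; 7536 frames reaches minute 4, so 123 × 18 + 4 × 2 = 2222 labels have been skipped so far.
Adding those back, label number 2219322 + 2222 = 2221544 at 30 labels/s is 74051 s + 14 f = 20 h 34 min 11 s frame 14, i.e. 20:34:11;14.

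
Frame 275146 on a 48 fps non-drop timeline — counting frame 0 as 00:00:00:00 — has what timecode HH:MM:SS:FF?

275146 ÷ 48 = 5732 full seconds, remainder 10 frames.
5732 s = 1 h 35 min 32 s.
Timecode: 01:35:32:10.

01:35:32:10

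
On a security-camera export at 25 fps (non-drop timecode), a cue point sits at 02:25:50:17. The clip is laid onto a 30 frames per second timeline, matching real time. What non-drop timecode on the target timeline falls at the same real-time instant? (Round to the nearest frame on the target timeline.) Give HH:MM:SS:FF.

02:25:50:20

Source frame index: (2×3600 + 25×60 + 50) × 25 + 17 = 218767.
Real time: 218767 / (25) = 218767/25 s.
Target frame: (218767/25) × (30) = 1312602/5 ≈ 262520.400 → 262520.
At 30 labels/s: frame 262520 → 02:25:50:20.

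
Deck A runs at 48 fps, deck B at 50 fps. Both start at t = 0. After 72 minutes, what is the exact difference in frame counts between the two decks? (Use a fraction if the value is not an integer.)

72 min = 4320 s.
A emits 48 × 4320 = 207360 frames; B emits 50 × 4320 = 216000.
Difference = 8640 frames; B is ahead of A.

8640 frames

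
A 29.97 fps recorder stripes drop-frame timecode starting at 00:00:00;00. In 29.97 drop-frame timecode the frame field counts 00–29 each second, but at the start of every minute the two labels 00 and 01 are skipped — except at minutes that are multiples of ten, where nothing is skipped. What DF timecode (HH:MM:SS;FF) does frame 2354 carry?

00:01:18;16

Each 10-minute DF block holds 10 × 60 × 30 − 9 × 2 = 17982 frames. 2354 ÷ 17982 → 0 full blocks, remainder 2354.
Within the partial block the first minute is 1800 frames and each further minute 1798, so 1 further minute boundary passed. Total skipped labels = 18 × 0 + 2 × 1 = 2.
Non-drop label index = 2354 + 2 = 2356; at 30 labels/s that is 00:01:18:16, i.e. DF 00:01:18;16.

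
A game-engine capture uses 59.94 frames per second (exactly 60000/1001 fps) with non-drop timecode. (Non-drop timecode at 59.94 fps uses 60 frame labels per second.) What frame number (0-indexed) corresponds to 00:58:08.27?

frame 209307

Total seconds to the label: (0 × 3600 + 58 × 60 + 8) = 3488.
Frame index = 3488 × 60 + 27 = 209307.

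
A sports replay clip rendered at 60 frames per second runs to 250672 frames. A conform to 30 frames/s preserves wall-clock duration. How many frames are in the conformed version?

Target frames = source frames × (target rate / source rate) = 250672 × (30)/(60) = 250672 × 1/2 = 125336.

125336 frames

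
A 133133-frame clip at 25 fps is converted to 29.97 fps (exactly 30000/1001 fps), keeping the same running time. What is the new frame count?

Target frames = source frames × (target rate / source rate) = 133133 × (30000/1001)/(25) = 133133 × 1200/1001 = 159600.

159600 frames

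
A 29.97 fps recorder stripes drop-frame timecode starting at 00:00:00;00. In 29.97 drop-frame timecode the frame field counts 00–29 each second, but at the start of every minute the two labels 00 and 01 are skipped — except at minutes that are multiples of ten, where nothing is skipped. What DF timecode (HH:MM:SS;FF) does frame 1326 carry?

Each 10-minute DF block holds 10 × 60 × 30 − 9 × 2 = 17982 frames. 1326 ÷ 17982 → 0 full blocks, remainder 1326.
Within the partial block the first minute is 1800 frames and each further minute 1798, so 0 further minute boundaries passed. Total skipped labels = 18 × 0 + 2 × 0 = 0.
Non-drop label index = 1326 + 0 = 1326; at 30 labels/s that is 00:00:44:06, i.e. DF 00:00:44;06.

00:00:44;06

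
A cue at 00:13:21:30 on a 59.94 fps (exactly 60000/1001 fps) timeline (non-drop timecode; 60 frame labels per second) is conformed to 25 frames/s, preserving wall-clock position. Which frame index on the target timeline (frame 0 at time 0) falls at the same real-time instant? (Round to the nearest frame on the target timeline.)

Source frame index: (0×3600 + 13×60 + 21) × 60 + 30 = 48090.
Real time: 48090 / (60000/1001) = 1604603/2000 s.
Target frame: (1604603/2000) × (25) = 1604603/80 ≈ 20057.537 → 20058.

frame 20058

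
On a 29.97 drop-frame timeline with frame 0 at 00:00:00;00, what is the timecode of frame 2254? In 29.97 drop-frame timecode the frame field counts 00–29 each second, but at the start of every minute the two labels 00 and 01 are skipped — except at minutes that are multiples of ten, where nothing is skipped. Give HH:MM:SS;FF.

00:01:15;06

Each 10-minute DF block holds 10 × 60 × 30 − 9 × 2 = 17982 frames. 2254 ÷ 17982 → 0 full blocks, remainder 2254.
Within the partial block the first minute is 1800 frames and each further minute 1798, so 1 further minute boundary passed. Total skipped labels = 18 × 0 + 2 × 1 = 2.
Non-drop label index = 2254 + 2 = 2256; at 30 labels/s that is 00:01:15:06, i.e. DF 00:01:15;06.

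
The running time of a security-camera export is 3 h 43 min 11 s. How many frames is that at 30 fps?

3 h 43 min 11 s = 13391 s.
Frames = 13391 × 30 = 401730.

401730 frames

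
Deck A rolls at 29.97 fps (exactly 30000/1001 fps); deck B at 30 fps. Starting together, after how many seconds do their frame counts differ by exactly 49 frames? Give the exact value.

The gap grows by |30 − 30000/1001| = 30/1001 frames per second.
Time for a 49-frame gap: 49 ÷ (30/1001) = 49049/30 s.

49049/30 seconds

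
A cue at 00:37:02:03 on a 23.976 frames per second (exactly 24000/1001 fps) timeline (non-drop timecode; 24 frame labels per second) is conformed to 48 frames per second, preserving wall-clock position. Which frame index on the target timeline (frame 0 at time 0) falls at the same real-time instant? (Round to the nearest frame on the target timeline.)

frame 106769

Source frame index: (0×3600 + 37×60 + 2) × 24 + 3 = 53331.
Real time: 53331 / (24000/1001) = 17794777/8000 s.
Target frame: (17794777/8000) × (48) = 53384331/500 ≈ 106768.662 → 106769.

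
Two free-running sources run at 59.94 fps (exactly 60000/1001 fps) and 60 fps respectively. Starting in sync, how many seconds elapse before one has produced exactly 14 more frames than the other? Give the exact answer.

The gap grows by |60 − 60000/1001| = 60/1001 frames per second.
Time for a 14-frame gap: 14 ÷ (60/1001) = 7007/30 s.

7007/30 seconds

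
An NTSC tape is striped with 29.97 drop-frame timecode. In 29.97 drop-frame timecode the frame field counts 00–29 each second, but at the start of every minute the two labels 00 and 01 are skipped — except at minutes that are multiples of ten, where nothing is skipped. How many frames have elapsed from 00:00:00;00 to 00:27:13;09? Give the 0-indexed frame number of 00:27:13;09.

48949

As if non-drop at 30 labels/s: (0 × 3600 + 27 × 60 + 13) × 30 + 9 = 48999.
Minute boundaries passed: 27; those not divisible by 10: 27 − 2 = 25; dropped labels = 2 × 25 = 50.
Actual frame index = 48999 − 50 = 48949.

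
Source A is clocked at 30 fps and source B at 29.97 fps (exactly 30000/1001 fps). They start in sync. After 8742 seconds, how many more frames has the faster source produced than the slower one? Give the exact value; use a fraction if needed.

262260/1001 frames

A emits 30 × 8742 = 262260 frames; B emits 30000/1001 × 8742 = 262260000/1001.
Difference = 262260/1001 frames (≈ 261.9980); B is behind A.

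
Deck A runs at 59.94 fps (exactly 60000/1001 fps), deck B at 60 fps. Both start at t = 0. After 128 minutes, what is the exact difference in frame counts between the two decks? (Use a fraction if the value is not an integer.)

128 min = 7680 s.
A emits 60000/1001 × 7680 = 460800000/1001 frames; B emits 60 × 7680 = 460800.
Difference = 460800/1001 frames (≈ 460.3397); B is ahead of A.

460800/1001 frames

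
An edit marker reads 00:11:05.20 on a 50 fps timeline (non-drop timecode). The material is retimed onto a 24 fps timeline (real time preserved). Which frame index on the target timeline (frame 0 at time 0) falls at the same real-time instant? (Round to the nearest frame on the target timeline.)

frame 15970

Source frame index: (0×3600 + 11×60 + 5) × 50 + 20 = 33270.
Real time: 33270 / (50) = 3327/5 s.
Target frame: (3327/5) × (24) = 79848/5 ≈ 15969.600 → 15970.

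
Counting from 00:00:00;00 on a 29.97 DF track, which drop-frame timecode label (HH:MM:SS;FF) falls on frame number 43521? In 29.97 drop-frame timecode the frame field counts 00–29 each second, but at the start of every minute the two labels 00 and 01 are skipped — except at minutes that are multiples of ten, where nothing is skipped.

00:24:12;05

Ten DF minutes hold 17982 frames, so frame 43521 lies in block 2 (frames 35964–53945) with 7557 frames into that block.
The block's first minute is 1800 frames and the rest 1798 each; 7557 frames reaches minute 4, so 2 × 18 + 4 × 2 = 44 labels have been skipped so far.
Adding those back, label number 43521 + 44 = 43565 at 30 labels/s is 1452 s + 5 f = 0 h 24 min 12 s frame 5, i.e. 00:24:12;05.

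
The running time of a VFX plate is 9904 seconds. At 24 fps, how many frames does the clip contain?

237696 frames

Frames = 9904 × 24 = 237696.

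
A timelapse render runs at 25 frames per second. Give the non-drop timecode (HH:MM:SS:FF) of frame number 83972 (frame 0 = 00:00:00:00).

83972 ÷ 25 = 3358 full seconds, remainder 22 frames.
3358 s = 0 h 55 min 58 s.
Timecode: 00:55:58:22.

00:55:58:22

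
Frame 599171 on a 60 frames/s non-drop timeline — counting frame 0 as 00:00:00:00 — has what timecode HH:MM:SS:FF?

02:46:26:11

599171 ÷ 60 = 9986 full seconds, remainder 11 frames.
9986 s = 2 h 46 min 26 s.
Timecode: 02:46:26:11.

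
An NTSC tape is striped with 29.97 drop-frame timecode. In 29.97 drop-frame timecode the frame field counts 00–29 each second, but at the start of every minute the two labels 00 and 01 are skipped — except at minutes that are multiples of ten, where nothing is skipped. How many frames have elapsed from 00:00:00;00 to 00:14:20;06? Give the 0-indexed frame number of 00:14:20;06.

25780

As if non-drop at 30 labels/s: (0 × 3600 + 14 × 60 + 20) × 30 + 6 = 25806.
Minute boundaries passed: 14; those not divisible by 10: 14 − 1 = 13; dropped labels = 2 × 13 = 26.
Actual frame index = 25806 − 26 = 25780.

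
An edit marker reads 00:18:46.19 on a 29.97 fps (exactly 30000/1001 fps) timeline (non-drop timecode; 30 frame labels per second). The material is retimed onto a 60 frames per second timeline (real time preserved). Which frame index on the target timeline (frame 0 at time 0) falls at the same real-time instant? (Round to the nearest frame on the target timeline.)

Source frame index: (0×3600 + 18×60 + 46) × 30 + 19 = 33799.
Real time: 33799 / (30000/1001) = 33832799/30000 s.
Target frame: (33832799/30000) × (60) = 33832799/500 ≈ 67665.598 → 67666.

frame 67666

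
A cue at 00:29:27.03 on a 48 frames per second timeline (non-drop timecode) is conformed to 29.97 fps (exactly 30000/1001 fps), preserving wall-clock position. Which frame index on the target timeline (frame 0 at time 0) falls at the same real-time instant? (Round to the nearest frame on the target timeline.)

Source frame index: (0×3600 + 29×60 + 27) × 48 + 3 = 84819.
Real time: 84819 / (48) = 28273/16 s.
Target frame: (28273/16) × (30000/1001) = 7573125/143 ≈ 52958.916 → 52959.

frame 52959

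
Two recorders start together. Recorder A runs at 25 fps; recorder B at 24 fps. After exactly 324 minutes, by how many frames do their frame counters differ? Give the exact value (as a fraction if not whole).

19440 frames

324 min = 19440 s.
A emits 25 × 19440 = 486000 frames; B emits 24 × 19440 = 466560.
Difference = 19440 frames; B is behind A.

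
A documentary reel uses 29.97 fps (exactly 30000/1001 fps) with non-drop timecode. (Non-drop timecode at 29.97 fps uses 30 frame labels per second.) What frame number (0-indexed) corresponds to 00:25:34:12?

46032

Total seconds to the label: (0 × 3600 + 25 × 60 + 34) = 1534.
Frame index = 1534 × 30 + 12 = 46032.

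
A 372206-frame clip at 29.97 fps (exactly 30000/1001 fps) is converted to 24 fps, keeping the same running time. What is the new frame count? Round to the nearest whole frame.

298063 frames

Frames at target rate = 372206 × (24) / (30000/1001) = 186289103/625 ≈ 298062.565.
Nearest whole frame: 298063.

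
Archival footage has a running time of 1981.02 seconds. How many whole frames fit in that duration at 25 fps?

Frames = 1981.02 × 25 = 99051/2 ≈ 49525.5000.
Complete frames: 49525.

49525 frames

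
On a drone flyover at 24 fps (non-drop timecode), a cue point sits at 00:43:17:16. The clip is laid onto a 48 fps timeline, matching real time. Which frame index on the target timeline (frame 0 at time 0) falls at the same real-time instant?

Source frame index: (0×3600 + 43×60 + 17) × 24 + 16 = 62344.
Real time: 62344 / (24) = 7793/3 s.
Target frame: (7793/3) × (48) = 124688.

frame 124688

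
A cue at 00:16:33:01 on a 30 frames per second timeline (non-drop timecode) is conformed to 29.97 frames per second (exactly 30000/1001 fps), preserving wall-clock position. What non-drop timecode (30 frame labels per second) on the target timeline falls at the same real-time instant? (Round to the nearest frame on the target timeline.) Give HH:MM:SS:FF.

00:16:32:01

Source frame index: (0×3600 + 16×60 + 33) × 30 + 1 = 29791.
Real time: 29791 / (30) = 29791/30 s.
Target frame: (29791/30) × (30000/1001) = 29791000/1001 ≈ 29761.239 → 29761.
At 30 labels/s: frame 29761 → 00:16:32:01.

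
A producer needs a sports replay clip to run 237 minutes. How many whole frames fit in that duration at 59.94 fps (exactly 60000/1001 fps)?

852347 frames

237 min = 14220 s.
Frames = 14220 × 60000/1001 = 853200000/1001 ≈ 852347.6523.
Complete frames: 852347.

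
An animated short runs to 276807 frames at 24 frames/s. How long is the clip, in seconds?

11533.625 seconds

Running time = 276807 / (24) = 11533.625 s.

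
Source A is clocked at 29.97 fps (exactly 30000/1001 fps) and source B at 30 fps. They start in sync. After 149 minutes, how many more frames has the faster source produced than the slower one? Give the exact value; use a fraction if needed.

268200/1001 frames

149 min = 8940 s.
A emits 30000/1001 × 8940 = 268200000/1001 frames; B emits 30 × 8940 = 268200.
Difference = 268200/1001 frames (≈ 267.9321); B is ahead of A.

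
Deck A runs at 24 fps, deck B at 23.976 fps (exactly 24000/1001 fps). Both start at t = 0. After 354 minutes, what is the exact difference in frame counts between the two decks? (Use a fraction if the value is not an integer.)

354 min = 21240 s.
A emits 24 × 21240 = 509760 frames; B emits 24000/1001 × 21240 = 509760000/1001.
Difference = 509760/1001 frames (≈ 509.2507); B is behind A.

509760/1001 frames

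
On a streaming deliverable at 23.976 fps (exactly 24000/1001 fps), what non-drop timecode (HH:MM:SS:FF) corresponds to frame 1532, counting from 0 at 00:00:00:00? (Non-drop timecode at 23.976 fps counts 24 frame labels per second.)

1532 ÷ 24 = 63 full seconds, remainder 20 frames.
63 s = 0 h 1 min 3 s.
Timecode: 00:01:03:20.

00:01:03:20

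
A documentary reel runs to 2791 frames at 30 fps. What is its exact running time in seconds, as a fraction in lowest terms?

2791/30 seconds

Running time = 2791 ÷ (30) = 2791 × 1/30 = 2791/30 s.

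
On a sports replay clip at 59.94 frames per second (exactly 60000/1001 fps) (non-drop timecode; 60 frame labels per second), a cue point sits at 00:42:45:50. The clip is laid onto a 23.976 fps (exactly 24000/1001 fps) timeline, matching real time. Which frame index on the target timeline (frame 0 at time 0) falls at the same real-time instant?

frame 61580

Source frame index: (0×3600 + 42×60 + 45) × 60 + 50 = 153950.
Real time: 153950 / (60000/1001) = 3082079/1200 s.
Target frame: (3082079/1200) × (24000/1001) = 61580.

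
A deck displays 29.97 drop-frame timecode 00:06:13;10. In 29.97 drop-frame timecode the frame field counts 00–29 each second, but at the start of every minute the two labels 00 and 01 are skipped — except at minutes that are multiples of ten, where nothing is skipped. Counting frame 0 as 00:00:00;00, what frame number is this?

Complete 10-minute blocks: 0, each 17982 frames → 0.
Remaining 6 whole minutes in the current block: 1800 + 5 × 1798 = 10790 frames.
Within the current minute: 13 × 30 + 10 − 2 = 398 (labels ;00/;01 skipped at this minute). Total = 0 + 10790 + 398 = 11188.

11188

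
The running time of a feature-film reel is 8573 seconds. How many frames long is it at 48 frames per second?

Frames = 8573 × 48 = 411504.

411504 frames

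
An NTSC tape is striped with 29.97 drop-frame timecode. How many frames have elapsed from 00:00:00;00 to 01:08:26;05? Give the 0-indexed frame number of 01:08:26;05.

Complete 10-minute blocks: 6, each 17982 frames → 107892.
Remaining 8 whole minutes in the current block: 1800 + 7 × 1798 = 14386 frames.
Within the current minute: 26 × 30 + 5 − 2 = 783 (labels ;00/;01 skipped at this minute). Total = 107892 + 14386 + 783 = 123061.

123061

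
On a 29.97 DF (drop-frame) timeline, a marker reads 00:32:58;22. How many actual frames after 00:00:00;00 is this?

59304

Complete 10-minute blocks: 3, each 17982 frames → 53946.
Remaining 2 whole minutes in the current block: 1800 + 1 × 1798 = 3598 frames.
Within the current minute: 58 × 30 + 22 − 2 = 1760 (labels ;00/;01 skipped at this minute). Total = 53946 + 3598 + 1760 = 59304.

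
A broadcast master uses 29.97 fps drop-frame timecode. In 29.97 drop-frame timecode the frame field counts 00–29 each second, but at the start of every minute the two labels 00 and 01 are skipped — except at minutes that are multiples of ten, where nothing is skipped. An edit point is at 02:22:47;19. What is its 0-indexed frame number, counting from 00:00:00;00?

As if non-drop at 30 labels/s: (2 × 3600 + 22 × 60 + 47) × 30 + 19 = 257029.
Minute boundaries passed: 142; those not divisible by 10: 142 − 14 = 128; dropped labels = 2 × 128 = 256.
Actual frame index = 257029 − 256 = 256773.

256773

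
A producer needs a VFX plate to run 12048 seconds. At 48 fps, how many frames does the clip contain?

Frames = 12048 × 48 = 578304.

578304 frames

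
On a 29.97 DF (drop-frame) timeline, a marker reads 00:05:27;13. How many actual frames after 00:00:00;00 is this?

As if non-drop at 30 labels/s: (0 × 3600 + 5 × 60 + 27) × 30 + 13 = 9823.
Minute boundaries passed: 5; those not divisible by 10: 5 − 0 = 5; dropped labels = 2 × 5 = 10.
Actual frame index = 9823 − 10 = 9813.

9813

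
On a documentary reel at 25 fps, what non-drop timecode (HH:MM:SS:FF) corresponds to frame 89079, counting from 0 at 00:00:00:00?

89079 ÷ 25 = 3563 full seconds, remainder 4 frames.
3563 s = 0 h 59 min 23 s.
Timecode: 00:59:23:04.

00:59:23:04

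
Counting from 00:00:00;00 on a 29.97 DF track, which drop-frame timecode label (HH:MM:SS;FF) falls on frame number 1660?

Each 10-minute DF block holds 10 × 60 × 30 − 9 × 2 = 17982 frames. 1660 ÷ 17982 → 0 full blocks, remainder 1660.
Within the partial block the first minute is 1800 frames and each further minute 1798, so 0 further minute boundaries passed. Total skipped labels = 18 × 0 + 2 × 0 = 0.
Non-drop label index = 1660 + 0 = 1660; at 30 labels/s that is 00:00:55:10, i.e. DF 00:00:55;10.

00:00:55;10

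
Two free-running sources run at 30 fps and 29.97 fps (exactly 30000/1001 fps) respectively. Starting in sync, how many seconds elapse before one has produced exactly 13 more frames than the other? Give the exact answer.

13013/30 seconds

The gap grows by |30000/1001 − 30| = 30/1001 frames per second.
Time for a 13-frame gap: 13 ÷ (30/1001) = 13013/30 s.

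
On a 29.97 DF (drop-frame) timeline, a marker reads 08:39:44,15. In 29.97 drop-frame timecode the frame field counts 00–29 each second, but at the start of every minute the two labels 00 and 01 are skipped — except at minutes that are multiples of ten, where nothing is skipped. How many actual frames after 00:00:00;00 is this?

Complete 10-minute blocks: 51, each 17982 frames → 917082.
Remaining 9 whole minutes in the current block: 1800 + 8 × 1798 = 16184 frames.
Within the current minute: 44 × 30 + 15 − 2 = 1333 (labels ;00/;01 skipped at this minute). Total = 917082 + 16184 + 1333 = 934599.

934599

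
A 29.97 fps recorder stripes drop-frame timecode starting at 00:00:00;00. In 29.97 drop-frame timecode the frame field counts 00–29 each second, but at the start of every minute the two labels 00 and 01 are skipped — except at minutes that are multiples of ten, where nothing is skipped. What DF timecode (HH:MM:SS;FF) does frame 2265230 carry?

20:59:43;08

Ten DF minutes hold 17982 frames, so frame 2265230 lies in block 125 (frames 2247750–2265731) with 17480 frames into that block.
The block's first minute is 1800 frames and the rest 1798 each; 17480 frames reaches minute 9, so 125 × 18 + 9 × 2 = 2268 labels have been skipped so far.
Adding those back, label number 2265230 + 2268 = 2267498 at 30 labels/s is 75583 s + 8 f = 20 h 59 min 43 s frame 8, i.e. 20:59:43;08.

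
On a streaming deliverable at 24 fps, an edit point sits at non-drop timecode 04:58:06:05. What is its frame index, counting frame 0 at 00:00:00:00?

frame 429269

Total seconds to the label: (4 × 3600 + 58 × 60 + 6) = 17886.
Frame index = 17886 × 24 + 5 = 429269.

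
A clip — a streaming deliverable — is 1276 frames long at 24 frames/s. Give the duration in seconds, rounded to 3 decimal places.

53.167 seconds

Running time = 1276 × 1/24 = 319/6 s ≈ 53.167 s.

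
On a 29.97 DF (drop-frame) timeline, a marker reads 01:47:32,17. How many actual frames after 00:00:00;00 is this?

Complete 10-minute blocks: 10, each 17982 frames → 179820.
Remaining 7 whole minutes in the current block: 1800 + 6 × 1798 = 12588 frames.
Within the current minute: 32 × 30 + 17 − 2 = 975 (labels ;00/;01 skipped at this minute). Total = 179820 + 12588 + 975 = 193383.

193383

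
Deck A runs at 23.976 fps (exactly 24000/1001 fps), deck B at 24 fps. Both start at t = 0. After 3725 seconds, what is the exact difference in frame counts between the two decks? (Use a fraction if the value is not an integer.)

A emits 24000/1001 × 3725 = 89400000/1001 frames; B emits 24 × 3725 = 89400.
Difference = 89400/1001 frames (≈ 89.3107); B is ahead of A.

89400/1001 frames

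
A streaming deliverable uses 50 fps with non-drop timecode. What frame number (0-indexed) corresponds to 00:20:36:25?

frame 61825

Total seconds to the label: (0 × 3600 + 20 × 60 + 36) = 1236.
Frame index = 1236 × 50 + 25 = 61825.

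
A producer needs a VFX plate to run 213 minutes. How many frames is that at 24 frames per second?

306720 frames

213 min = 12780 s.
Frames = 12780 × 24 = 306720.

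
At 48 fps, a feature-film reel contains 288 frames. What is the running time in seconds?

6 seconds

Running time = 288 / (48) = 6 s.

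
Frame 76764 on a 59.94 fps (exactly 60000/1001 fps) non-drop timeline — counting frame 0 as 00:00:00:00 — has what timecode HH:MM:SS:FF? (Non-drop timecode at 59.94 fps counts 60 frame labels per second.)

00:21:19:24

76764 ÷ 60 = 1279 full seconds, remainder 24 frames.
1279 s = 0 h 21 min 19 s.
Timecode: 00:21:19:24.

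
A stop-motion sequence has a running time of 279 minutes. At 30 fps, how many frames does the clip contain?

502200 frames

279 min = 16740 s.
Frames = 16740 × 30 = 502200.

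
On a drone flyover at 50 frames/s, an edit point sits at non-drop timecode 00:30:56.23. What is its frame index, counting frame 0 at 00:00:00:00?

Total seconds to the label: (0 × 3600 + 30 × 60 + 56) = 1856.
Frame index = 1856 × 50 + 23 = 92823.

frame 92823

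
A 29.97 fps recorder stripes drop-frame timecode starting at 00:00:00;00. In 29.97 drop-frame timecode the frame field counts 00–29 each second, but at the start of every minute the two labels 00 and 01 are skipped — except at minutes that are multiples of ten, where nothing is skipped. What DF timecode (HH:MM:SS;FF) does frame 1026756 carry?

Ten DF minutes hold 17982 frames, so frame 1026756 lies in block 57 (frames 1024974–1042955) with 1782 frames into that block.
The block's first minute is 1800 frames and the rest 1798 each; 1782 frames reaches minute 0, so 57 × 18 + 0 × 2 = 1026 labels have been skipped so far.
Adding those back, label number 1026756 + 1026 = 1027782 at 30 labels/s is 34259 s + 12 f = 9 h 30 min 59 s frame 12, i.e. 09:30:59;12.

09:30:59;12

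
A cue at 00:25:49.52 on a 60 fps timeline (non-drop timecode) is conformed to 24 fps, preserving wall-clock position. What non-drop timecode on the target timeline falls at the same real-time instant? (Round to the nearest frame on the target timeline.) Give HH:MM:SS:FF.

00:25:49:21

Source frame index: (0×3600 + 25×60 + 49) × 60 + 52 = 92992.
Real time: 92992 / (60) = 23248/15 s.
Target frame: (23248/15) × (24) = 185984/5 ≈ 37196.800 → 37197.
At 24 labels/s: frame 37197 → 00:25:49:21.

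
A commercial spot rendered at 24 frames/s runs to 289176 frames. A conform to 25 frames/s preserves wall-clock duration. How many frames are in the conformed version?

Target frames = source frames × (target rate / source rate) = 289176 × (25)/(24) = 289176 × 25/24 = 301225.

301225 frames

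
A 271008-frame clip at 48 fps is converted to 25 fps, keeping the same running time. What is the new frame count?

141150 frames

Target frames = source frames × (target rate / source rate) = 271008 × (25)/(48) = 271008 × 25/48 = 141150.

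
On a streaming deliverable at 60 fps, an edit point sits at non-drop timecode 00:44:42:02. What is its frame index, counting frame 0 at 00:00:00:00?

frame 160922

Total seconds to the label: (0 × 3600 + 44 × 60 + 42) = 2682.
Frame index = 2682 × 60 + 2 = 160922.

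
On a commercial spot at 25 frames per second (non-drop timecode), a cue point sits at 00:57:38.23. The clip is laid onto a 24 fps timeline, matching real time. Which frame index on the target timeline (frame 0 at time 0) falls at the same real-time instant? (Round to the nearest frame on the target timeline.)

Source frame index: (0×3600 + 57×60 + 38) × 25 + 23 = 86473.
Real time: 86473 / (25) = 86473/25 s.
Target frame: (86473/25) × (24) = 2075352/25 ≈ 83014.080 → 83014.

frame 83014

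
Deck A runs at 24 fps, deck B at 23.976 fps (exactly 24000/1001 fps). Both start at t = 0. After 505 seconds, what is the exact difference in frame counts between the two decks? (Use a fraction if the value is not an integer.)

12120/1001 frames

A emits 24 × 505 = 12120 frames; B emits 24000/1001 × 505 = 12120000/1001.
Difference = 12120/1001 frames (≈ 12.1079); B is behind A.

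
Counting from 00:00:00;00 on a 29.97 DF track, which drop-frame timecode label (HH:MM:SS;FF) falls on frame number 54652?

Ten DF minutes hold 17982 frames, so frame 54652 lies in block 3 (frames 53946–71927) with 706 frames into that block.
The block's first minute is 1800 frames and the rest 1798 each; 706 frames reaches minute 0, so 3 × 18 + 0 × 2 = 54 labels have been skipped so far.
Adding those back, label number 54652 + 54 = 54706 at 30 labels/s is 1823 s + 16 f = 0 h 30 min 23 s frame 16, i.e. 00:30:23;16.

00:30:23;16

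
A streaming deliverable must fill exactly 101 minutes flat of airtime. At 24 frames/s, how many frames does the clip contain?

145440 frames

101 min = 6060 s.
Frames = 6060 × 24 = 145440.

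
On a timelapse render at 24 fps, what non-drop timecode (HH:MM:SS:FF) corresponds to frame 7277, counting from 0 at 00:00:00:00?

7277 ÷ 24 = 303 full seconds, remainder 5 frames.
303 s = 0 h 5 min 3 s.
Timecode: 00:05:03:05.

00:05:03:05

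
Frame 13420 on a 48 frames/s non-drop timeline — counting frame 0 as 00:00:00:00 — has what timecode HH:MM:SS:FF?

13420 ÷ 48 = 279 full seconds, remainder 28 frames.
279 s = 0 h 4 min 39 s.
Timecode: 00:04:39:28.

00:04:39:28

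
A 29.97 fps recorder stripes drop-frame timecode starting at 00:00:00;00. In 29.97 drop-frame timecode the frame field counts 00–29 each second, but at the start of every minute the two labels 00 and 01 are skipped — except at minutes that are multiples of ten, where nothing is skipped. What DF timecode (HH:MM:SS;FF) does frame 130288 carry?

01:12:27;08

Each 10-minute DF block holds 10 × 60 × 30 − 9 × 2 = 17982 frames. 130288 ÷ 17982 → 7 full blocks, remainder 4414.
Within the partial block the first minute is 1800 frames and each further minute 1798, so 2 further minute boundaries passed. Total skipped labels = 18 × 7 + 2 × 2 = 130.
Non-drop label index = 130288 + 130 = 130418; at 30 labels/s that is 01:12:27:08, i.e. DF 01:12:27;08.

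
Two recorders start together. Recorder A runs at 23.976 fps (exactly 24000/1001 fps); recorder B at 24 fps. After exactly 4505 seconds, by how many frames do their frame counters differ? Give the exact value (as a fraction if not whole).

A emits 24000/1001 × 4505 = 108120000/1001 frames; B emits 24 × 4505 = 108120.
Difference = 108120/1001 frames (≈ 108.0120); B is ahead of A.

108120/1001 frames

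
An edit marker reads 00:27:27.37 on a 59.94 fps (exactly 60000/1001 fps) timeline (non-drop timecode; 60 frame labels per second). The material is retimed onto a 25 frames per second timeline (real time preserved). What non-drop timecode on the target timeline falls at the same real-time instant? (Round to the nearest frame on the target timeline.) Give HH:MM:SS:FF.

00:27:29:07

Source frame index: (0×3600 + 27×60 + 27) × 60 + 37 = 98857.
Real time: 98857 / (60000/1001) = 98955857/60000 s.
Target frame: (98955857/60000) × (25) = 98955857/2400 ≈ 41231.607 → 41232.
At 25 labels/s: frame 41232 → 00:27:29:07.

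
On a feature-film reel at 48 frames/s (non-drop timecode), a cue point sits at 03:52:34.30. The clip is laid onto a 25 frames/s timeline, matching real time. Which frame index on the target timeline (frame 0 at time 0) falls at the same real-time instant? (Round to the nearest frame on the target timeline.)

frame 348866

Source frame index: (3×3600 + 52×60 + 34) × 48 + 30 = 669822.
Real time: 669822 / (48) = 111637/8 s.
Target frame: (111637/8) × (25) = 2790925/8 ≈ 348865.625 → 348866.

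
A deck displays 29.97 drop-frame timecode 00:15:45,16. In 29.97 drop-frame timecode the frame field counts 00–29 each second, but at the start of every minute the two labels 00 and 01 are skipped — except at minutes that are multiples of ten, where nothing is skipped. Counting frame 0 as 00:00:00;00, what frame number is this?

28338

As if non-drop at 30 labels/s: (0 × 3600 + 15 × 60 + 45) × 30 + 16 = 28366.
Minute boundaries passed: 15; those not divisible by 10: 15 − 1 = 14; dropped labels = 2 × 14 = 28.
Actual frame index = 28366 − 28 = 28338.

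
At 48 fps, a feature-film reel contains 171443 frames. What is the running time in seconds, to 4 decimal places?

3571.7292 seconds

Running time = 171443 × 1/48 = 171443/48 s ≈ 3571.7292 s.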